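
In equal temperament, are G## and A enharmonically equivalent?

Yes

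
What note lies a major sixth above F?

F up a major sixth is D, so the target letter is D.
From F, a major sixth is 9 semitones up: D.

D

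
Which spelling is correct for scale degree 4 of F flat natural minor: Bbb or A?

Bbb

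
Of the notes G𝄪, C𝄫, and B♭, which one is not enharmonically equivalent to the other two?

G##

In 12-tone equal temperament, enharmonic equivalents share a pitch class. G## is pitch class 9; Cbb is pitch class 10; Bb is pitch class 10.
Cbb and Bb share pitch class 10, while G## is pitch class 9.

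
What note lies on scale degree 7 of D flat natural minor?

The Db natural minor scale runs Db Eb Fb Gb Ab Bbb Cb.
Degree 7 is Cb.

Cb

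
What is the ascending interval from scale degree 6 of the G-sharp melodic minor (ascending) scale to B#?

Scale degree 6 of G# melodic minor (ascending) is E#.
E# up to B#: letters E→B make it a fifth; 7 semitones makes it perfect.

perfect fifth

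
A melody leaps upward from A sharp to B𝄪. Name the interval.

augmented second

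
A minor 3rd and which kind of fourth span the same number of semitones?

doubly diminished

A minor third spans 3 semitones.
A fourth spanning 3 semitones is doubly diminished (the perfect fourth is 5).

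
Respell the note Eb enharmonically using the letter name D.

Plain D sits 1 semitone below Eb, so on the letter D the same pitch needs a sharp: D#.

D#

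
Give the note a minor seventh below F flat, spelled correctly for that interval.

A seventh below F lands on the letter G.
A minor seventh spans 10 semitones, so Fb moves to pitch class 6. On the letter G that is Gb.

Gb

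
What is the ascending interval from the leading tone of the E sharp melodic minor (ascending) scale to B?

The leading tone of E# melodic minor (ascending) is D##.
D## up to B: letters D→B make it a sixth; 7 semitones makes it diminished.

diminished sixth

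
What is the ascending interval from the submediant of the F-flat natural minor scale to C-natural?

augmented seventh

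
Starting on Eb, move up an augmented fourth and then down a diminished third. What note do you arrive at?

F##

An augmented fourth up from Eb is A (letter A, 6 semitones up).
A diminished third down from A is F## (letter F, 2 semitones down).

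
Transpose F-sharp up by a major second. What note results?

G#

F up a major second is G, so the target letter is G.
From F#, a major second is 2 semitones up: G#.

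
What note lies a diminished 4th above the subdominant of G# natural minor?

F

The subdominant of G# natural minor is C#.
A diminished fourth (4 semitones) above C# lands on the letter F, giving F.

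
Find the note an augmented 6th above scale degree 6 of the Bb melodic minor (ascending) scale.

E#

Scale degree 6 of Bb melodic minor (ascending) is G.
An augmented sixth (10 semitones) above G lands on the letter E, giving E#.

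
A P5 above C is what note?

G

A fifth above C lands on the letter G.
A perfect fifth spans 7 semitones, so C moves to pitch class 7. On the letter G that is G.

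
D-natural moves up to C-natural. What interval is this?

minor seventh

Counting letters D–E–F–G–A–B–C gives a seventh.
D→C = 10 semitones, 1 narrower than the major seventh (11), so minor.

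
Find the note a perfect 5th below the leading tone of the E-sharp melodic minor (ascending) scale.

The leading tone of E# melodic minor (ascending) is D##.
A perfect fifth (7 semitones) below D## lands on the letter G, giving G##.

G##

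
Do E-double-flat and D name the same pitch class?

Yes

Ebb is pitch class 2; D is pitch class 2.
All spellings map to pitch class 2, so they are enharmonically equivalent.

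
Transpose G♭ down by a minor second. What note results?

F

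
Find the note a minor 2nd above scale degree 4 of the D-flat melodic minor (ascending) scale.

Abb

Scale degree 4 of Db melodic minor (ascending) is Gb.
A minor second (1 semitone) above Gb lands on the letter A, giving Abb.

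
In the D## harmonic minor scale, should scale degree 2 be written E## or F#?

E##

Each scale degree takes a distinct letter name. Degree 2 of a scale on D must use the letter E.
E## and F# are enharmonically the same pitch, but only E## uses the letter E, so it is the correct spelling here.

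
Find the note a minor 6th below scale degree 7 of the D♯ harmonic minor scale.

Scale degree 7 of D# harmonic minor is C##.
A minor sixth (8 semitones) below C## lands on the letter E, giving E##.

E##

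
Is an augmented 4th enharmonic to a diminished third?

No

An augmented fourth spans 6 semitones; a diminished third spans 2.
The spans differ, so they are not enharmonic equivalents.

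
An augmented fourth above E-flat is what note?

A

A fourth above E lands on the letter A.
An augmented fourth spans 6 semitones, so Eb moves to pitch class 9. On the letter A that is A.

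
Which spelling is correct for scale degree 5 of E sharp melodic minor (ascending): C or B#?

B#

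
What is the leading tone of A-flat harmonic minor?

G

The Ab harmonic minor scale runs Ab Bb Cb Db Eb Fb G.
Degree 7 is G.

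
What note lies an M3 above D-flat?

F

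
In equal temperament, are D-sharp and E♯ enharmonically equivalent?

Two spellings are enharmonically equivalent only if they share a pitch class.
Here D# → 3, E# → 5; 3 ≠ 5, so they are not.

No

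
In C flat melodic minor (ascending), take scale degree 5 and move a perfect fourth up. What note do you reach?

Scale degree 5 of Cb melodic minor (ascending) is Gb.
A perfect fourth (5 semitones) above Gb lands on the letter C, giving Cb.

Cb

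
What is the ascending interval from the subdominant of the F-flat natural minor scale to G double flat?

The subdominant of Fb natural minor is Bbb.
Bbb up to Gbb: letters B→G make it a sixth; 8 semitones makes it minor.

minor sixth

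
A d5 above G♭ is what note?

Dbb

G up a perfect fifth is D, so the target letter is D.
From Gb, a diminished fifth is 6 semitones up: Dbb.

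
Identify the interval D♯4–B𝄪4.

augmented sixth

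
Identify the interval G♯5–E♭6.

diminished sixth

The letter names run G→E, a span of 5 letter steps, so the interval is some kind of sixth.
G# to Eb is 7 semitones. A major sixth is 9, so 7 makes it diminished.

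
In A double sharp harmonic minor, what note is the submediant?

F##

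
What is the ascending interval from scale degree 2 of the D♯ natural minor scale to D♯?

minor seventh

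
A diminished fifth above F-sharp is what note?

C

A fifth above F lands on the letter C.
A diminished fifth spans 6 semitones, so F# moves to pitch class 0. On the letter C that is C.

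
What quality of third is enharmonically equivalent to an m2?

A minor second spans 1 semitone.
A third spanning 1 semitone is doubly diminished (the major third is 4).

doubly diminished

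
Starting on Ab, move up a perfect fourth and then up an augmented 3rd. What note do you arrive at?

A perfect fourth up from Ab is Db (letter D, 5 semitones up).
An augmented third up from Db is F# (letter F, 5 semitones up).

F#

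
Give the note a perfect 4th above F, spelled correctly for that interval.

Bb

F up a perfect fourth is Bb, so the target letter is B.
From F, a perfect fourth is 5 semitones up: Bb.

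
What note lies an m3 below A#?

A third below A lands on the letter F.
A minor third spans 3 semitones, so A# moves to pitch class 7. On the letter F that is F##.

F##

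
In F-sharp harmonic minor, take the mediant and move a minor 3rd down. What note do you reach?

F#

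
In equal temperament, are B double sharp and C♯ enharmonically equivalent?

Yes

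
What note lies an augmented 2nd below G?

Fb

A second below G lands on the letter F.
An augmented second spans 3 semitones, so G moves to pitch class 4. On the letter F that is Fb.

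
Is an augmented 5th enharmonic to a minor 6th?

An augmented fifth spans 8 semitones; a minor sixth spans 8.
They are enharmonically equivalent.

Yes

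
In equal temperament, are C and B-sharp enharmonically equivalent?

C is pitch class 0; B# is pitch class 0.
All spellings map to pitch class 0, so they are enharmonically equivalent.

Yes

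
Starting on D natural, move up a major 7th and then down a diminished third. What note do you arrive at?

A##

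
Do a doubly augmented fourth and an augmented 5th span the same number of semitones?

A doubly augmented fourth spans 7 semitones; an augmented fifth spans 8.
The spans differ, so they are not enharmonic equivalents.

No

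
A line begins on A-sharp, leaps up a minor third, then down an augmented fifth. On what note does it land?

A minor third up from A# is C# (letter C, 3 semitones up).
An augmented fifth down from C# is F (letter F, 8 semitones down).

F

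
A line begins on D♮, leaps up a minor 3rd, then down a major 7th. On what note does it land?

A minor third up from D is F (letter F, 3 semitones up).
A major seventh down from F is Gb (letter G, 11 semitones down).

Gb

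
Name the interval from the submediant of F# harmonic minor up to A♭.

diminished fifth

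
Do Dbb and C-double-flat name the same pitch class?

No

Two spellings are enharmonically equivalent only if they share a pitch class.
Here Dbb → 0, Cbb → 10; 0 ≠ 10, so they are not.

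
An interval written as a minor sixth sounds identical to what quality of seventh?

A minor sixth spans 8 semitones.
A seventh spanning 8 semitones is doubly diminished (the major seventh is 11).

doubly diminished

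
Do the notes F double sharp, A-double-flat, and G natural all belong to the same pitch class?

Yes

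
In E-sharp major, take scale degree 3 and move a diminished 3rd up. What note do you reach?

B

Scale degree 3 of E# major is G##.
A diminished third (2 semitones) above G## lands on the letter B, giving B.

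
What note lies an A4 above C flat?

A fourth above C lands on the letter F.
An augmented fourth spans 6 semitones, so Cb moves to pitch class 5. On the letter F that is F.

F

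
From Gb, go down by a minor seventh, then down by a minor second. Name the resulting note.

G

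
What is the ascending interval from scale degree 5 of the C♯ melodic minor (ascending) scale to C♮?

diminished fourth

Scale degree 5 of C# melodic minor (ascending) is G#.
G# up to C: letters G→C make it a fourth; 4 semitones makes it diminished.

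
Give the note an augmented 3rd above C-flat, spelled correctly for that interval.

E

C up a major third is E, so the target letter is E.
From Cb, an augmented third is 5 semitones up: E.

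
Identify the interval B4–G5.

minor sixth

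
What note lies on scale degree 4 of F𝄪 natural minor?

B#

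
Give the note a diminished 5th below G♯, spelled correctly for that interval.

C##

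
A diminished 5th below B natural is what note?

B down a perfect fifth is E, so the target letter is E.
From B, a diminished fifth is 6 semitones down: E#.

E#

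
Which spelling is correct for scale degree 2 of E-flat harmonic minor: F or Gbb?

Each scale degree takes a distinct letter name. Degree 2 of a scale on E must use the letter F.
F and Gbb are enharmonically the same pitch, but only F uses the letter F, so it is the correct spelling here.

F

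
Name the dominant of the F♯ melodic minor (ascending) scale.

The F# melodic minor (ascending) scale runs F# G# A B C# D# E#.
Degree 5 is C#.

C#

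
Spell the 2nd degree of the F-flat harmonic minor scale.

Gb

Degree 2 takes the letter 1 step above F, which is G.
In harmonic minor, degree 2 sits 2 semitones above the tonic. Fb + 2 semitones is pitch class 6, spelled on G as Gb.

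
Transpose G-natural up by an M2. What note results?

A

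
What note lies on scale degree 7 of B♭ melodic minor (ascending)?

A

Degree 7 takes the letter 6 steps above B, which is A.
In melodic minor (ascending), degree 7 sits 11 semitones above the tonic. Bb + 11 semitones is pitch class 9, spelled on A as A.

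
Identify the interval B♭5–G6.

major sixth

Counting letters B–C–D–E–F–G gives a sixth.
Bb→G = 9 semitones, exactly the major sixth.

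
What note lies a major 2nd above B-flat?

C

A second above B lands on the letter C.
A major second spans 2 semitones, so Bb moves to pitch class 0. On the letter C that is C.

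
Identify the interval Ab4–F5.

Counting letters A–B–C–D–E–F gives a sixth.
Ab→F = 9 semitones, exactly the major sixth.

major sixth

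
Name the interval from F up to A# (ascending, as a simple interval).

Counting letters F–G–A gives a third.
F→A# = 5 semitones, 1 wider than the major third (4), so augmented.

augmented third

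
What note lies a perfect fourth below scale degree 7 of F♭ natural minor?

Bbb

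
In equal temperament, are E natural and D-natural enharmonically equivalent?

Two spellings are enharmonically equivalent only if they share a pitch class.
Here E → 4, D → 2; 2 ≠ 4, so they are not.

No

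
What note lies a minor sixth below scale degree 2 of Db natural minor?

G

Scale degree 2 of Db natural minor is Eb.
A minor sixth (8 semitones) below Eb lands on the letter G, giving G.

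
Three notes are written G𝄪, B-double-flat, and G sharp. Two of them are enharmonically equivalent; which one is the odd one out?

G#

In 12-tone equal temperament, enharmonic equivalents share a pitch class. G## is pitch class 9; Bbb is pitch class 9; G# is pitch class 8.
G## and Bbb share pitch class 9, while G# is pitch class 8.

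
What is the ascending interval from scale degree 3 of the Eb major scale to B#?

Scale degree 3 of Eb major is G.
G up to B#: letters G→B make it a third; 5 semitones makes it augmented.

augmented third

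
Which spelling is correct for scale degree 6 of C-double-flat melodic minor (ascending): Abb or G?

Each scale degree takes a distinct letter name. Degree 6 of a scale on C must use the letter A.
Abb and G are enharmonically the same pitch, but only Abb uses the letter A, so it is the correct spelling here.

Abb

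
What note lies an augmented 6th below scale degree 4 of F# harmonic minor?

Scale degree 4 of F# harmonic minor is B.
An augmented sixth (10 semitones) below B lands on the letter D, giving Db.

Db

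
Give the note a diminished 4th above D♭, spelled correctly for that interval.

Gbb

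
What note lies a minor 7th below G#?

G down a major seventh is Ab, so the target letter is A.
From G#, a minor seventh is 10 semitones down: A#.

A#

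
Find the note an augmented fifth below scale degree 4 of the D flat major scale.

Scale degree 4 of Db major is Gb.
An augmented fifth (8 semitones) below Gb lands on the letter C, giving Cbb.

Cbb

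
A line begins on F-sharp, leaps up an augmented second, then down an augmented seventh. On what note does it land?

An augmented second up from F# is G## (letter G, 3 semitones up).
An augmented seventh down from G## is A (letter A, 12 semitones down).

A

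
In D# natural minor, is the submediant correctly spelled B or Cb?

Each scale degree takes a distinct letter name. Degree 6 of a scale on D must use the letter B.
B and Cb are enharmonically the same pitch, but only B uses the letter B, so it is the correct spelling here.

B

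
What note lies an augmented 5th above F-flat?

C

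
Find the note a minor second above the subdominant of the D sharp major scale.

The subdominant of D# major is G#.
A minor second (1 semitone) above G# lands on the letter A, giving A.

A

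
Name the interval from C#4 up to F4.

diminished fourth

The letter names run C→F, a span of 3 letter steps, so the interval is some kind of fourth.
C# to F is 4 semitones. A perfect fourth is 5, so 4 makes it diminished.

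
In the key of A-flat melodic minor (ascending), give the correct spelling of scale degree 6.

F

Degree 6 takes the letter 5 steps above A, which is F.
In melodic minor (ascending), degree 6 sits 9 semitones above the tonic. Ab + 9 semitones is pitch class 5, spelled on F as F.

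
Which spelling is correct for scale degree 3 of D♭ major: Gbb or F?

Each scale degree takes a distinct letter name. Degree 3 of a scale on D must use the letter F.
F and Gbb are enharmonically the same pitch, but only F uses the letter F, so it is the correct spelling here.

F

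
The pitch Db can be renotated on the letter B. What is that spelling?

Db is pitch class 1. The letter B alone is pitch class 11.
To reach pitch class 1 from B requires an offset of +2 semitones, i.e. double sharp: B##.

B##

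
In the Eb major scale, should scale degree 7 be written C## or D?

Each scale degree takes a distinct letter name. Degree 7 of a scale on E must use the letter D.
D and C## are enharmonically the same pitch, but only D uses the letter D, so it is the correct spelling here.

D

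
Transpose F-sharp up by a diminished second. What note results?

Gb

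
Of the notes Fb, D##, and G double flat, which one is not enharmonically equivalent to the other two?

Gbb

In 12-tone equal temperament, enharmonic equivalents share a pitch class. Fb is pitch class 4; D## is pitch class 4; Gbb is pitch class 5.
Fb and D## share pitch class 4, while Gbb is pitch class 5.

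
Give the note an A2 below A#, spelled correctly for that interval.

A second below A lands on the letter G.
An augmented second spans 3 semitones, so A# moves to pitch class 7. On the letter G that is G.

G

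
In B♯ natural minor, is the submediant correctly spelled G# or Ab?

Each scale degree takes a distinct letter name. Degree 6 of a scale on B must use the letter G.
G# and Ab are enharmonically the same pitch, but only G# uses the letter G, so it is the correct spelling here.

G#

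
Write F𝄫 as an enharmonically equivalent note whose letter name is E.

Eb

Plain E sits 1 semitone above Fbb, so on the letter E the same pitch needs a flat: Eb.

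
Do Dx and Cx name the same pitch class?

Two spellings are enharmonically equivalent only if they share a pitch class.
Here D## → 4, C## → 2; 2 ≠ 4, so they are not.

No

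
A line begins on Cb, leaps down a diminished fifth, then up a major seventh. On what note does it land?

E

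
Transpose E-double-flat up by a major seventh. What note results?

Db

E up a major seventh is D#, so the target letter is D.
From Ebb, a major seventh is 11 semitones up: Db.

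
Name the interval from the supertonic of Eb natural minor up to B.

augmented fourth

The supertonic of Eb natural minor is F.
F up to B: letters F→B make it a fourth; 6 semitones makes it augmented.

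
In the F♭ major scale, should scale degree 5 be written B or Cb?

Each scale degree takes a distinct letter name. Degree 5 of a scale on F must use the letter C.
Cb and B are enharmonically the same pitch, but only Cb uses the letter C, so it is the correct spelling here.

Cb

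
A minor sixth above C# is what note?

A

C up a major sixth is A, so the target letter is A.
From C#, a minor sixth is 8 semitones up: A.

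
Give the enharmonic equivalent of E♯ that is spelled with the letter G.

E# is pitch class 5. The letter G alone is pitch class 7.
To reach pitch class 5 from G requires an offset of -2 semitones, i.e. double flat: Gbb.

Gbb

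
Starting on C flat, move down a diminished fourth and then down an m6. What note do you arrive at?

B

A diminished fourth down from Cb is G (letter G, 4 semitones down).
A minor sixth down from G is B (letter B, 8 semitones down).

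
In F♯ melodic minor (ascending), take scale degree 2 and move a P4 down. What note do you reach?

D#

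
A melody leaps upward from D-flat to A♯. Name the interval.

The letter names run D→A, a span of 4 letter steps, so the interval is some kind of fifth.
Db to A# is 9 semitones. A perfect fifth is 7, so 9 makes it doubly augmented.

doubly augmented fifth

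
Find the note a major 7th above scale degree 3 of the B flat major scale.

C#

Scale degree 3 of Bb major is D.
A major seventh (11 semitones) above D lands on the letter C, giving C#.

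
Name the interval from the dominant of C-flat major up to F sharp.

augmented seventh

The dominant of Cb major is Gb.
Gb up to F#: letters G→F make it a seventh; 12 semitones makes it augmented.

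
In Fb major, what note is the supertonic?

Gb

Degree 2 takes the letter 1 step above F, which is G.
In major, degree 2 sits 2 semitones above the tonic. Fb + 2 semitones is pitch class 6, spelled on G as Gb.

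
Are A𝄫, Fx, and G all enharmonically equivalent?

Abb = pitch class 7 and F## = pitch class 7 and G = pitch class 7 — the same pitch class, so they are enharmonic equivalents.

Yes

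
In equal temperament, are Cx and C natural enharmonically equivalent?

C## is pitch class 2; C is pitch class 0.
The pitch classes differ (2 vs. 0), so they are not enharmonic equivalents.

No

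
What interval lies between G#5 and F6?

Counting letters G–A–B–C–D–E–F gives a seventh.
G#→F = 9 semitones, 2 narrower than the major seventh (11), so diminished.

diminished seventh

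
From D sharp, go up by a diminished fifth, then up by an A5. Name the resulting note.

E#

A diminished fifth up from D# is A (letter A, 6 semitones up).
An augmented fifth up from A is E# (letter E, 8 semitones up).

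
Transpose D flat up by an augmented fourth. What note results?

D up a perfect fourth is G, so the target letter is G.
From Db, an augmented fourth is 6 semitones up: G.

G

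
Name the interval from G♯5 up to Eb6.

The letter names run G→E, a span of 5 letter steps, so the interval is some kind of sixth.
G# to Eb is 7 semitones. A major sixth is 9, so 7 makes it diminished.

diminished sixth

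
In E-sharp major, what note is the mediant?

Degree 3 takes the letter 2 steps above E, which is G.
In major, degree 3 sits 4 semitones above the tonic. E# + 4 semitones is pitch class 9, spelled on G as G##.

G##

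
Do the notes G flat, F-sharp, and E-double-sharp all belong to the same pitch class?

Gb is pitch class 6; F# is pitch class 6; E## is pitch class 6.
All spellings map to pitch class 6, so they are enharmonically equivalent.

Yes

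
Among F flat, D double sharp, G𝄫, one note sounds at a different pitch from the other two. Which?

Gbb

In 12-tone equal temperament, enharmonic equivalents share a pitch class. Fb is pitch class 4; D## is pitch class 4; Gbb is pitch class 5.
Fb and D## share pitch class 4, while Gbb is pitch class 5.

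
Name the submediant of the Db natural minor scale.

Degree 6 takes the letter 5 steps above D, which is B.
In natural minor, degree 6 sits 8 semitones above the tonic. Db + 8 semitones is pitch class 9, spelled on B as Bbb.

Bbb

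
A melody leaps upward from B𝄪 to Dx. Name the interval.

minor third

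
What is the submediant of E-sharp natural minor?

C#

The E# natural minor scale runs E# F## G# A# B# C# D#.
Degree 6 is C#.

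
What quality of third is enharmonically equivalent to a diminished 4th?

major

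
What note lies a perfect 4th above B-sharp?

E#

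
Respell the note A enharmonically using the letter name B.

Bbb

A is pitch class 9. The letter B alone is pitch class 11.
To reach pitch class 9 from B requires an offset of -2 semitones, i.e. double flat: Bbb.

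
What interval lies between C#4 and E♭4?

diminished third

The letter names run C→E, a span of 2 letter steps, so the interval is some kind of third.
C# to Eb is 2 semitones. A major third is 4, so 2 makes it diminished.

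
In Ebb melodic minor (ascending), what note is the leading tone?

Db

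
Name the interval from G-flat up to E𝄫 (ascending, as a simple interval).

The letter names run G→E, a span of 5 letter steps, so the interval is some kind of sixth.
Gb to Ebb is 8 semitones. A major sixth is 9, so 8 makes it minor.

minor sixth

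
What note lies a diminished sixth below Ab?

C#

A sixth below A lands on the letter C.
A diminished sixth spans 7 semitones, so Ab moves to pitch class 1. On the letter C that is C#.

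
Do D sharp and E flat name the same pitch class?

Yes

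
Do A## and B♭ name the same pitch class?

No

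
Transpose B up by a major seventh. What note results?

A#

A seventh above B lands on the letter A.
A major seventh spans 11 semitones, so B moves to pitch class 10. On the letter A that is A#.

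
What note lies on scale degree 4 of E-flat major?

Degree 4 takes the letter 3 steps above E, which is A.
In major, degree 4 sits 5 semitones above the tonic. Eb + 5 semitones is pitch class 8, spelled on A as Ab.

Ab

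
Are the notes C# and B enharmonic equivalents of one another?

No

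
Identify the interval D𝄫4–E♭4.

augmented second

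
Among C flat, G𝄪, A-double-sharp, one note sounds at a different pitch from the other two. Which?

In 12-tone equal temperament, enharmonic equivalents share a pitch class. Cb is pitch class 11; G## is pitch class 9; A## is pitch class 11.
Cb and A## share pitch class 11, while G## is pitch class 9.

G##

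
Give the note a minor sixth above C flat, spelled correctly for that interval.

Abb

C up a major sixth is A, so the target letter is A.
From Cb, a minor sixth is 8 semitones up: Abb.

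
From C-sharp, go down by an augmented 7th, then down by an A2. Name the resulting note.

An augmented seventh down from C# is Db (letter D, 12 semitones down).
An augmented second down from Db is Cbb (letter C, 3 semitones down).

Cbb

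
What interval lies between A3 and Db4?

diminished fourth

The letter names run A→D, a span of 3 letter steps, so the interval is some kind of fourth.
A to Db is 4 semitones. A perfect fourth is 5, so 4 makes it diminished.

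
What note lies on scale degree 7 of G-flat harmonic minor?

F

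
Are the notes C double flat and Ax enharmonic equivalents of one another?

Cbb is pitch class 10; A## is pitch class 11.
The pitch classes differ (10 vs. 11), so they are not enharmonic equivalents.

No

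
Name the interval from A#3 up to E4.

Counting letters A–B–C–D–E gives a fifth.
A#→E = 6 semitones, 1 narrower than the perfect fifth (7), so diminished.

diminished fifth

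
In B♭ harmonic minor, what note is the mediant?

The Bb harmonic minor scale runs Bb C Db Eb F Gb A.
Degree 3 is Db.

Db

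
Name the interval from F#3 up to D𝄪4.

Counting letters F–G–A–B–C–D gives a sixth.
F#→D## = 10 semitones, 1 wider than the major sixth (9), so augmented.

augmented sixth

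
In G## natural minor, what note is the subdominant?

C##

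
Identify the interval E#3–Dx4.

major seventh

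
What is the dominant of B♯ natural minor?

F##

The B# natural minor scale runs B# C## D# E# F## G# A#.
Degree 5 is F##.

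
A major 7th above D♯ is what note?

C##

D up a major seventh is C#, so the target letter is C.
From D#, a major seventh is 11 semitones up: C##.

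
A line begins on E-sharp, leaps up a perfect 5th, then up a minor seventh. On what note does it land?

A#

A perfect fifth up from E# is B# (letter B, 7 semitones up).
A minor seventh up from B# is A# (letter A, 10 semitones up).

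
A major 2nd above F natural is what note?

G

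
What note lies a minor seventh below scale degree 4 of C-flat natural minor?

Scale degree 4 of Cb natural minor is Fb.
A minor seventh (10 semitones) below Fb lands on the letter G, giving Gb.

Gb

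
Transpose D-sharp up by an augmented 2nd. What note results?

E##

D up a major second is E, so the target letter is E.
From D#, an augmented second is 3 semitones up: E##.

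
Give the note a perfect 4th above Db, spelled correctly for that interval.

Gb

D up a perfect fourth is G, so the target letter is G.
From Db, a perfect fourth is 5 semitones up: Gb.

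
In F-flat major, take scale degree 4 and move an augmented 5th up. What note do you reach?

Scale degree 4 of Fb major is Bbb.
An augmented fifth (8 semitones) above Bbb lands on the letter F, giving F.

F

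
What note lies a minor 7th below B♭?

C

B down a major seventh is C, so the target letter is C.
From Bb, a minor seventh is 10 semitones down: C.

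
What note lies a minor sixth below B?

D#

B down a major sixth is D, so the target letter is D.
From B, a minor sixth is 8 semitones down: D#.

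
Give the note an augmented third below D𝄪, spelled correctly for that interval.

A third below D lands on the letter B.
An augmented third spans 5 semitones, so D## moves to pitch class 11. On the letter B that is B.

B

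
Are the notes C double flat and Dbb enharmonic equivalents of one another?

Two spellings are enharmonically equivalent only if they share a pitch class.
Here Cbb → 10, Dbb → 0; 0 ≠ 10, so they are not.

No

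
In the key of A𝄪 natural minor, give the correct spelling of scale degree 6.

The A## natural minor scale runs A## B## C## D## E## F## G##.
Degree 6 is F##.

F##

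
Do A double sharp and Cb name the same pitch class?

Yes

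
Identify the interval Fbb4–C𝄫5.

perfect fifth

Counting letters F–G–A–B–C gives a fifth.
Fbb→Cbb = 7 semitones, exactly the perfect fifth.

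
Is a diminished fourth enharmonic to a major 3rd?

A diminished fourth spans 4 semitones; a major third spans 4.
They are enharmonically equivalent.

Yes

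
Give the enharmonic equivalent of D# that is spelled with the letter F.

D# is pitch class 3. The letter F alone is pitch class 5.
To reach pitch class 3 from F requires an offset of -2 semitones, i.e. double flat: Fbb.

Fbb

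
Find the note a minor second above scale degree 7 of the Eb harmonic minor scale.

Eb

Scale degree 7 of Eb harmonic minor is D.
A minor second (1 semitone) above D lands on the letter E, giving Eb.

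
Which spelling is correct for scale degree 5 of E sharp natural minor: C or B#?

B#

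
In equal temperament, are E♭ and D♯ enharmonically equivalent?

Eb is pitch class 3; D# is pitch class 3.
All spellings map to pitch class 3, so they are enharmonically equivalent.

Yes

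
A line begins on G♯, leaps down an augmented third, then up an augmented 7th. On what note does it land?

An augmented third down from G# is Eb (letter E, 5 semitones down).
An augmented seventh up from Eb is D# (letter D, 12 semitones up).

D#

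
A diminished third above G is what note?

Bbb

A third above G lands on the letter B.
A diminished third spans 2 semitones, so G moves to pitch class 9. On the letter B that is Bbb.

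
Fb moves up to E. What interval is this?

The letter names run F→E, a span of 6 letter steps, so the interval is some kind of seventh.
Fb to E is 12 semitones. A major seventh is 11, so 12 makes it augmented.

augmented seventh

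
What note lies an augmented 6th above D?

D up a major sixth is B, so the target letter is B.
From D, an augmented sixth is 10 semitones up: B#.

B#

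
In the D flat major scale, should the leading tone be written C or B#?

Each scale degree takes a distinct letter name. Degree 7 of a scale on D must use the letter C.
C and B# are enharmonically the same pitch, but only C uses the letter C, so it is the correct spelling here.

C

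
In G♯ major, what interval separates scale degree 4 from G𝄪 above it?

augmented fifth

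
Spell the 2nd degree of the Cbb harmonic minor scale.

Degree 2 takes the letter 1 step above C, which is D.
In harmonic minor, degree 2 sits 2 semitones above the tonic. Cbb + 2 semitones is pitch class 0, spelled on D as Dbb.

Dbb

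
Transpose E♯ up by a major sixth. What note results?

C##

E up a major sixth is C#, so the target letter is C.
From E#, a major sixth is 9 semitones up: C##.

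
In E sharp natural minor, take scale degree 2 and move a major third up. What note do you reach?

A##

Scale degree 2 of E# natural minor is F##.
A major third (4 semitones) above F## lands on the letter A, giving A##.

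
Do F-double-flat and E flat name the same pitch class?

Fbb is pitch class 3; Eb is pitch class 3.
All spellings map to pitch class 3, so they are enharmonically equivalent.

Yes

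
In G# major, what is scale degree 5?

The G# major scale runs G# A# B# C# D# E# F##.
Degree 5 is D#.

D#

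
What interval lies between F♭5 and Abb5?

minor third

Counting letters F–G–A gives a third.
Fb→Abb = 3 semitones, 1 narrower than the major third (4), so minor.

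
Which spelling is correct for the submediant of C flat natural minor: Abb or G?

Abb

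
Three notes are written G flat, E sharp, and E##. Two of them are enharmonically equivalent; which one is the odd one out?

In 12-tone equal temperament, enharmonic equivalents share a pitch class. Gb is pitch class 6; E# is pitch class 5; E## is pitch class 6.
Gb and E## share pitch class 6, while E# is pitch class 5.

E#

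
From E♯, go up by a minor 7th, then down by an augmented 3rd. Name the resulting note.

A minor seventh up from E# is D# (letter D, 10 semitones up).
An augmented third down from D# is Bb (letter B, 5 semitones down).

Bb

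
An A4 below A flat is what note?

Ebb

A down a perfect fourth is E, so the target letter is E.
From Ab, an augmented fourth is 6 semitones down: Ebb.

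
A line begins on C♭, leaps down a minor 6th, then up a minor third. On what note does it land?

Gb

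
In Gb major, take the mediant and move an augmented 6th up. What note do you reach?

G#

The mediant of Gb major is Bb.
An augmented sixth (10 semitones) above Bb lands on the letter G, giving G#.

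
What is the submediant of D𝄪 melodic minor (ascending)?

B##

Degree 6 takes the letter 5 steps above D, which is B.
In melodic minor (ascending), degree 6 sits 9 semitones above the tonic. D## + 9 semitones is pitch class 1, spelled on B as B##.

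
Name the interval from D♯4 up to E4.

minor second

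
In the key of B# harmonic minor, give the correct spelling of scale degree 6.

Degree 6 takes the letter 5 steps above B, which is G.
In harmonic minor, degree 6 sits 8 semitones above the tonic. B# + 8 semitones is pitch class 8, spelled on G as G#.

G#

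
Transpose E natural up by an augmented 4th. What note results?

E up a perfect fourth is A, so the target letter is A.
From E, an augmented fourth is 6 semitones up: A#.

A#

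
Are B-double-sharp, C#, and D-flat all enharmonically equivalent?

Yes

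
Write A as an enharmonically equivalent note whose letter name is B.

Plain B sits 2 semitones above A, so on the letter B the same pitch needs a double flat: Bbb.

Bbb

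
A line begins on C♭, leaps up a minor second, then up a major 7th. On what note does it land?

A minor second up from Cb is Dbb (letter D, 1 semitone up).
A major seventh up from Dbb is Cb (letter C, 11 semitones up).

Cb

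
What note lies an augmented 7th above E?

A seventh above E lands on the letter D.
An augmented seventh spans 12 semitones, so E moves to pitch class 4. On the letter D that is D##.

D##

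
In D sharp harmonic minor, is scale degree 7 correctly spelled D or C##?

C##

Each scale degree takes a distinct letter name. Degree 7 of a scale on D must use the letter C.
C## and D are enharmonically the same pitch, but only C## uses the letter C, so it is the correct spelling here.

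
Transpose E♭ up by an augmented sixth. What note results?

C#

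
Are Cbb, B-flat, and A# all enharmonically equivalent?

Cbb is pitch class 10; Bb is pitch class 10; A# is pitch class 10.
All spellings map to pitch class 10, so they are enharmonically equivalent.

Yes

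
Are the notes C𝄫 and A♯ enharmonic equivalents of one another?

Yes

Cbb = pitch class 10 and A# = pitch class 10 — the same pitch class, so they are enharmonic equivalents.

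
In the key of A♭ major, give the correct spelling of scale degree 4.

The Ab major scale runs Ab Bb C Db Eb F G.
Degree 4 is Db.

Db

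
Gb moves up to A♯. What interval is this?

doubly augmented second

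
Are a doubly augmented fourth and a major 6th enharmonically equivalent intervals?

No

A doubly augmented fourth spans 7 semitones; a major sixth spans 9.
The spans differ, so they are not enharmonic equivalents.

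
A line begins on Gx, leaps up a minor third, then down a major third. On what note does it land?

G#

A minor third up from G## is B# (letter B, 3 semitones up).
A major third down from B# is G# (letter G, 4 semitones down).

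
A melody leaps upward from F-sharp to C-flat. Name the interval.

Counting letters F–G–A–B–C gives a fifth.
F#→Cb = 5 semitones, 2 narrower than the perfect fifth (7), so doubly diminished.

doubly diminished fifth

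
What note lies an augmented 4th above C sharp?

A fourth above C lands on the letter F.
An augmented fourth spans 6 semitones, so C# moves to pitch class 7. On the letter F that is F##.

F##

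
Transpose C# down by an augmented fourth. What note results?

C down a perfect fourth is G, so the target letter is G.
From C#, an augmented fourth is 6 semitones down: G.

G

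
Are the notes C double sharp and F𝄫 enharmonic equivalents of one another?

Two spellings are enharmonically equivalent only if they share a pitch class.
Here C## → 2, Fbb → 3; 2 ≠ 3, so they are not.

No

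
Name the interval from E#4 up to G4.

diminished third

Counting letters E–F–G gives a third.
E#→G = 2 semitones, 2 narrower than the major third (4), so diminished.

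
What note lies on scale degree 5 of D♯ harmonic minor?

Degree 5 takes the letter 4 steps above D, which is A.
In harmonic minor, degree 5 sits 7 semitones above the tonic. D# + 7 semitones is pitch class 10, spelled on A as A#.

A#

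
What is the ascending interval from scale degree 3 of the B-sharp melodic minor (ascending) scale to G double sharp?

augmented fourth

Scale degree 3 of B# melodic minor (ascending) is D#.
D# up to G##: letters D→G make it a fourth; 6 semitones makes it augmented.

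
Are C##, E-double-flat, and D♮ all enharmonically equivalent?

Yes

C## is pitch class 2; Ebb is pitch class 2; D is pitch class 2.
All spellings map to pitch class 2, so they are enharmonically equivalent.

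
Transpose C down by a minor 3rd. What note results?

C down a major third is Ab, so the target letter is A.
From C, a minor third is 3 semitones down: A.

A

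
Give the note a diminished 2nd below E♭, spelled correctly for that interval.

D#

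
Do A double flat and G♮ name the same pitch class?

Yes

Abb = pitch class 7 and G = pitch class 7 — the same pitch class, so they are enharmonic equivalents.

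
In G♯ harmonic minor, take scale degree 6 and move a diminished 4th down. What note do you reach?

Scale degree 6 of G# harmonic minor is E.
A diminished fourth (4 semitones) below E lands on the letter B, giving B#.

B#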